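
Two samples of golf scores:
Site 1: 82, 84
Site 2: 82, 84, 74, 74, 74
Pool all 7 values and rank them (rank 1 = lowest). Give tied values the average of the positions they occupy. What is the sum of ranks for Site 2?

Sorted (ascending): 74, 74, 74, 82, 82, 84, 84
The 3 values of 74 occupy positions 1–3 → average rank 2.
The 2 values of 82 occupy positions 4–5 → average rank (4+5)/2 = 4.5.
The 2 values of 84 occupy positions 6–7 → average rank (6+7)/2 = 6.5.
Site 2 values → pooled ranks: 82→4.5, 84→6.5, 74→2, 74→2, 74→2
Rank sum = 4.5 + 6.5 + 2 + 2 + 2 = 17

17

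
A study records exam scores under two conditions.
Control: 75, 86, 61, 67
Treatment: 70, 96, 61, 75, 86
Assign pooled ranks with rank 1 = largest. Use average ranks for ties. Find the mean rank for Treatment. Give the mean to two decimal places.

4.50

Sorted (descending): 96, 86, 86, 75, 75, 70, 67, 61, 61
The 2 values of 86 occupy positions 2–3 → average rank (2+3)/2 = 2.5.
The 2 values of 75 occupy positions 4–5 → average rank (4+5)/2 = 4.5.
The 2 values of 61 occupy positions 8–9 → average rank (8+9)/2 = 8.5.
Treatment values → pooled ranks: 70→6, 96→1, 61→8.5, 75→4.5, 86→2.5
Mean rank = (6 + 1 + 8.5 + 4.5 + 2.5) / 5 = 4.50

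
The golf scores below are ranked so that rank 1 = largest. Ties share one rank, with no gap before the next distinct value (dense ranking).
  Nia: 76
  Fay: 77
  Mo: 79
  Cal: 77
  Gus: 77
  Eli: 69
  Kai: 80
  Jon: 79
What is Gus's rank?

Sorted (descending): 80, 79, 79, 77, 77, 77, 76, 69
The 2 values of 79 share dense rank 2.
The 3 values of 77 share dense rank 3.
Remaining distinct values take the next consecutive integers.
Gus has value 77 → rank 3.

3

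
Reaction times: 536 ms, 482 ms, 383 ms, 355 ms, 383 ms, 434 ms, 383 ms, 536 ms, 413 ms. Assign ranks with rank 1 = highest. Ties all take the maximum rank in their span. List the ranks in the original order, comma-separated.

2, 3, 8, 9, 8, 4, 8, 2, 5

Sorted (descending): 536, 536, 482, 434, 413, 383, 383, 383, 355
The 2 values of 536 occupy positions 1–2 → each gets rank 2.
The 3 values of 383 occupy positions 6–8 → each gets rank 8.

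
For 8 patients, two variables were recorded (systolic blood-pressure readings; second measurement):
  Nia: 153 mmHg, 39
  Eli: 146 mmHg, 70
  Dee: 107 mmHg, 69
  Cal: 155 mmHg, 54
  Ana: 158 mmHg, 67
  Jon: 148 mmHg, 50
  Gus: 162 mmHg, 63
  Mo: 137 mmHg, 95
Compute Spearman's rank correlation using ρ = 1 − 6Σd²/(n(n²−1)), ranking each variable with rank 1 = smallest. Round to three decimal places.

-0.500

Ranks of variable 1: 5, 3, 1, 6, 7, 4, 8, 2
Ranks of variable 2: 1, 7, 6, 3, 5, 2, 4, 8
d = r₁ − r₂: 4, -4, -5, 3, 2, 2, 4, -6
d²: 16, 16, 25, 9, 4, 4, 16, 36; Σd² = 126
ρ = 1 − 6·126/(8·63) = 1 − 756/504 = -0.500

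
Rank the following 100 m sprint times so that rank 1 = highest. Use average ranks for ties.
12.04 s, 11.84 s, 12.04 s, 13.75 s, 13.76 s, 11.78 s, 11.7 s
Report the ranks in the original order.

Sorted (descending): 13.76, 13.75, 12.04, 12.04, 11.84, 11.78, 11.7
The 2 values of 12.04 occupy positions 3–4 → average rank (3+4)/2 = 3.5.

3.5, 5, 3.5, 2, 1, 6, 7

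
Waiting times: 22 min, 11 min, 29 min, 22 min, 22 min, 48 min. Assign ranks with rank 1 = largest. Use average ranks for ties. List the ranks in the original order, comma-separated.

Sorted (descending): 48, 29, 22, 22, 22, 11
The 3 values of 22 occupy positions 3–5 → average rank 4.

4, 6, 2, 4, 4, 1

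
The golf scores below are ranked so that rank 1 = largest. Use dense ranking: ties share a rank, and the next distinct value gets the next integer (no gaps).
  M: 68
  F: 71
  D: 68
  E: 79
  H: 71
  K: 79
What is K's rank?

1

Sorted (descending): 79, 79, 71, 71, 68, 68
The 2 values of 79 share dense rank 1.
The 2 values of 71 share dense rank 2.
The 2 values of 68 share dense rank 3.
K has value 79 → rank 1.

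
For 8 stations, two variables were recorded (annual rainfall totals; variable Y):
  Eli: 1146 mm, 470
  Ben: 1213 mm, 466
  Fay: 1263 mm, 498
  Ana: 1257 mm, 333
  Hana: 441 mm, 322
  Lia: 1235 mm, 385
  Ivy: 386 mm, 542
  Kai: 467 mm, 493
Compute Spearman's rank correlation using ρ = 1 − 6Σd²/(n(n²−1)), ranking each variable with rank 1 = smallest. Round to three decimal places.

-0.143

Ranks of variable 1: 4, 5, 8, 7, 2, 6, 1, 3
Ranks of variable 2: 5, 4, 7, 2, 1, 3, 8, 6
d = r₁ − r₂: -1, 1, 1, 5, 1, 3, -7, -3
d²: 1, 1, 1, 25, 1, 9, 49, 9; Σd² = 96
ρ = 1 − 6·96/(8·63) = 1 − 576/504 = -0.143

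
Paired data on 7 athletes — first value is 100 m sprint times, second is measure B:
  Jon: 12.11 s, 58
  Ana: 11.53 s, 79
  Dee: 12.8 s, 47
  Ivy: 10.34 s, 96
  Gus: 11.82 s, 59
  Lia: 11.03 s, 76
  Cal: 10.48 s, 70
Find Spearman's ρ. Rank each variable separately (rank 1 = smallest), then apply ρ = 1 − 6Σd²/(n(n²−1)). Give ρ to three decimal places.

Ranks of variable 1: 6, 4, 7, 1, 5, 3, 2
Ranks of variable 2: 2, 6, 1, 7, 3, 5, 4
d = r₁ − r₂: 4, -2, 6, -6, 2, -2, -2
d²: 16, 4, 36, 36, 4, 4, 4; Σd² = 104
ρ = 1 − 6·104/(7·48) = 1 − 624/336 = -0.857

-0.857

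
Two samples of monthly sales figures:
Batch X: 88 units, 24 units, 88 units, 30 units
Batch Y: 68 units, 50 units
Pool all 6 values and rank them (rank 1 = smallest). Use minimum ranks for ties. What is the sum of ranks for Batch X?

13

Sorted (ascending): 24, 30, 50, 68, 88, 88
The 2 values of 88 occupy positions 5–6 → each gets rank 5.
Batch X values → pooled ranks: 88→5, 24→1, 88→5, 30→2
Rank sum = 5 + 1 + 5 + 2 = 13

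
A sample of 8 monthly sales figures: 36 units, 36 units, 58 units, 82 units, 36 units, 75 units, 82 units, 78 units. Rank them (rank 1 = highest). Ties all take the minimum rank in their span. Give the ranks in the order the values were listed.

Sorted (descending): 82, 82, 78, 75, 58, 36, 36, 36
The 2 values of 82 occupy positions 1–2 → each gets rank 1.
The 3 values of 36 occupy positions 6–8 → each gets rank 6.

6, 6, 5, 1, 6, 4, 1, 3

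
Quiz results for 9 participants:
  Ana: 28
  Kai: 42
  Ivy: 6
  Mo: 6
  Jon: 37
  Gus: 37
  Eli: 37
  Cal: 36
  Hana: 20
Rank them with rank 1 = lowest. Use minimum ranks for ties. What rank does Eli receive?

Sorted (ascending): 6, 6, 20, 28, 36, 37, 37, 37, 42
The 2 values of 6 occupy positions 1–2 → each gets rank 1.
The 3 values of 37 occupy positions 6–8 → each gets rank 6.
Eli has value 37 → rank 6.

6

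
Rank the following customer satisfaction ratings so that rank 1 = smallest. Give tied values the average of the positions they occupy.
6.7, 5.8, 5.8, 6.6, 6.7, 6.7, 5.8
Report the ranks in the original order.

6, 2, 2, 4, 6, 6, 2

Sorted (ascending): 5.8, 5.8, 5.8, 6.6, 6.7, 6.7, 6.7
The 3 values of 5.8 occupy positions 1–3 → average rank 2.
The 3 values of 6.7 occupy positions 5–7 → average rank 6.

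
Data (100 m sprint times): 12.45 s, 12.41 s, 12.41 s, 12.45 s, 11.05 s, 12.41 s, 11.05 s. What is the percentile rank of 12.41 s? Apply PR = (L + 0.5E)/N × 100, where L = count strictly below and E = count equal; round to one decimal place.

50.0

N = 7.
Strictly below 12.41: 2. Equal to 12.41: 3.
PR = (2 + 0.5·3)/7 × 100 = 50.0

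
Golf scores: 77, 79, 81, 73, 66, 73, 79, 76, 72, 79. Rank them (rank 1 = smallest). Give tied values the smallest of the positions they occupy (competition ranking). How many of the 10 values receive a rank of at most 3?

4

Sorted (ascending): 66, 72, 73, 73, 76, 77, 79, 79, 79, 81
The 2 values of 73 occupy positions 3–4 → each gets rank 3.
The 3 values of 79 occupy positions 7–9 → each gets rank 7.
Ranks ≤ 3: {1, 2, 3, 3} → 4 values.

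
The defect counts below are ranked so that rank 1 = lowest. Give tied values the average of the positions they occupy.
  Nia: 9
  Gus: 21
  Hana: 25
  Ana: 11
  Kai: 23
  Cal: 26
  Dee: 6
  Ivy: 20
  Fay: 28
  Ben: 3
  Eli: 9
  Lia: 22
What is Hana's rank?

Sorted (ascending): 3, 6, 9, 9, 11, 20, 21, 22, 23, 25, 26, 28
The 2 values of 9 occupy positions 3–4 → average rank (3+4)/2 = 3.5.
Hana has value 25 → rank 10.

10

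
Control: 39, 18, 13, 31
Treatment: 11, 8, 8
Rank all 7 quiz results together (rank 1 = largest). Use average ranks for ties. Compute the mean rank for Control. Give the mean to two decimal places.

Sorted (descending): 39, 31, 18, 13, 11, 8, 8
The 2 values of 8 occupy positions 6–7 → average rank (6+7)/2 = 6.5.
Control values → pooled ranks: 39→1, 18→3, 13→4, 31→2
Mean rank = (1 + 3 + 4 + 2) / 4 = 2.50

2.50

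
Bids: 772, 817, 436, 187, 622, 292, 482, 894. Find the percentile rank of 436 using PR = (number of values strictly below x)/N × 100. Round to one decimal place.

N = 8.
Strictly below 436: 2. Equal to 436: 1.
PR = 2/8 × 100 = 25.0

25.0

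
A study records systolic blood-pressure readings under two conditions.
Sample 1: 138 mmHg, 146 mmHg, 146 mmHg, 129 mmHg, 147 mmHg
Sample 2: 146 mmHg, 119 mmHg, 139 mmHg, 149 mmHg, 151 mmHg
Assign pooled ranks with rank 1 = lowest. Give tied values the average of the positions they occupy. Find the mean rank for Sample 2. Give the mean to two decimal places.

6.00

Sorted (ascending): 119, 129, 138, 139, 146, 146, 146, 147, 149, 151
The 3 values of 146 occupy positions 5–7 → average rank 6.
Sample 2 values → pooled ranks: 146→6, 119→1, 139→4, 149→9, 151→10
Mean rank = (6 + 1 + 4 + 9 + 10) / 5 = 6.00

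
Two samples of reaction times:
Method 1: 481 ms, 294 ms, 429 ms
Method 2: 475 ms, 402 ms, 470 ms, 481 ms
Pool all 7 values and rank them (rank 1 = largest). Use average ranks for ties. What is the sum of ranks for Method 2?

Sorted (descending): 481, 481, 475, 470, 429, 402, 294
The 2 values of 481 occupy positions 1–2 → average rank (1+2)/2 = 1.5.
Method 2 values → pooled ranks: 475→3, 402→6, 470→4, 481→1.5
Rank sum = 3 + 6 + 4 + 1.5 = 14.5

14.5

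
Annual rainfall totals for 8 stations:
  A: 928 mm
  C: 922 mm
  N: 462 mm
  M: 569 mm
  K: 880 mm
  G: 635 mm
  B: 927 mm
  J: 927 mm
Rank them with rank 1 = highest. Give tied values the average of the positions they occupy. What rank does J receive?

Sorted (descending): 928, 927, 927, 922, 880, 635, 569, 462
The 2 values of 927 occupy positions 2–3 → average rank (2+3)/2 = 2.5.
J has value 927 mm → rank 2.5.

2.5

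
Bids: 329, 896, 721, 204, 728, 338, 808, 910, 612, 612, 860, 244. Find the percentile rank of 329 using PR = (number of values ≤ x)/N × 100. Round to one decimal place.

N = 12.
Strictly below 329: 2. Equal to 329: 1.
PR = 3/12 × 100 = 25.0

25.0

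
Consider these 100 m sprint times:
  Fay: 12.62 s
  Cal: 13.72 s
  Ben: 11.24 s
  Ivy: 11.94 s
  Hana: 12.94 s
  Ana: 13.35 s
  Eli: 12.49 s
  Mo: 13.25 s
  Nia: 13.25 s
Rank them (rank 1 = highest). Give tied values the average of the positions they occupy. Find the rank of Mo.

Sorted (descending): 13.72, 13.35, 13.25, 13.25, 12.94, 12.62, 12.49, 11.94, 11.24
The 2 values of 13.25 occupy positions 3–4 → average rank (3+4)/2 = 3.5.
Mo has value 13.25 s → rank 3.5.

3.5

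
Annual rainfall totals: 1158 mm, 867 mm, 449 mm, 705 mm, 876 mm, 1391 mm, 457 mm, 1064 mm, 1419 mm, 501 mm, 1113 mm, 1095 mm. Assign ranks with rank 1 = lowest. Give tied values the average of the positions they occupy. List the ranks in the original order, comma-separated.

Sorted (ascending): 449, 457, 501, 705, 867, 876, 1064, 1095, 1113, 1158, 1391, 1419
No ties — each value takes its position as its rank.

10, 5, 1, 4, 6, 11, 2, 7, 12, 3, 9, 8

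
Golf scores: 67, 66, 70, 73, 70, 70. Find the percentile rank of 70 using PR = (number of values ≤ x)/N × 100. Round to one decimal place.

N = 6.
Strictly below 70: 2. Equal to 70: 3.
PR = 5/6 × 100 = 83.3

83.3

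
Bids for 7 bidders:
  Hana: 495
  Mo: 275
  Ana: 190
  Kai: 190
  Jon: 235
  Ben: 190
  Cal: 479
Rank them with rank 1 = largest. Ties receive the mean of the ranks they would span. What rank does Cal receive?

Sorted (descending): 495, 479, 275, 235, 190, 190, 190
The 3 values of 190 occupy positions 5–7 → average rank 6.
Cal has value 479 → rank 2.

2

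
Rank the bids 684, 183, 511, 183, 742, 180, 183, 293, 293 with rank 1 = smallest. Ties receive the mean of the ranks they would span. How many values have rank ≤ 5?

Sorted (ascending): 180, 183, 183, 183, 293, 293, 511, 684, 742
The 3 values of 183 occupy positions 2–4 → average rank 3.
The 2 values of 293 occupy positions 5–6 → average rank (5+6)/2 = 5.5.
Ranks ≤ 5: {1, 3, 3, 3} → 4 values.

4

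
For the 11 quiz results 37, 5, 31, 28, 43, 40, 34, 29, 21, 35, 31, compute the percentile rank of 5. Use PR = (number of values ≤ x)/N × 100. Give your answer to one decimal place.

9.1

N = 11.
Strictly below 5: 0. Equal to 5: 1.
PR = 1/11 × 100 = 9.1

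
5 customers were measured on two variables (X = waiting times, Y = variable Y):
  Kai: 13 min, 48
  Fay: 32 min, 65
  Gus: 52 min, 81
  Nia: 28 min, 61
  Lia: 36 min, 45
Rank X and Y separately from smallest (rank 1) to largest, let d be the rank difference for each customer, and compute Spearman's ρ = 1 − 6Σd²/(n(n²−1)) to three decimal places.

Ranks of variable 1: 1, 3, 5, 2, 4
Ranks of variable 2: 2, 4, 5, 3, 1
d = r₁ − r₂: -1, -1, 0, -1, 3
d²: 1, 1, 0, 1, 9; Σd² = 12
ρ = 1 − 6·12/(5·24) = 1 − 72/120 = 0.400

0.400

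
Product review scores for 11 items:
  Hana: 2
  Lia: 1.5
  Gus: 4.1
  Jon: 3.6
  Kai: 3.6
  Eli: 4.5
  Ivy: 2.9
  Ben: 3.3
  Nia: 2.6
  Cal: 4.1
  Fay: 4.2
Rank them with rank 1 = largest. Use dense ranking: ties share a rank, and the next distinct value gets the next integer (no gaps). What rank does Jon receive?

Sorted (descending): 4.5, 4.2, 4.1, 4.1, 3.6, 3.6, 3.3, 2.9, 2.6, 2, 1.5
The 2 values of 4.1 share dense rank 3.
The 2 values of 3.6 share dense rank 4.
Remaining distinct values take the next consecutive integers.
Jon has value 3.6 → rank 4.

4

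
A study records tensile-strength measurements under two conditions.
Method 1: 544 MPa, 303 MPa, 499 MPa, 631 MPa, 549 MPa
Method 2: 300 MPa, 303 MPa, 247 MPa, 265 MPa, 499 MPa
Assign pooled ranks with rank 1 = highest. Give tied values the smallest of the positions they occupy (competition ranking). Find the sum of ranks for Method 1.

Sorted (descending): 631, 549, 544, 499, 499, 303, 303, 300, 265, 247
The 2 values of 499 occupy positions 4–5 → each gets rank 4.
The 2 values of 303 occupy positions 6–7 → each gets rank 6.
Method 1 values → pooled ranks: 544→3, 303→6, 499→4, 631→1, 549→2
Rank sum = 3 + 6 + 4 + 1 + 2 = 16

16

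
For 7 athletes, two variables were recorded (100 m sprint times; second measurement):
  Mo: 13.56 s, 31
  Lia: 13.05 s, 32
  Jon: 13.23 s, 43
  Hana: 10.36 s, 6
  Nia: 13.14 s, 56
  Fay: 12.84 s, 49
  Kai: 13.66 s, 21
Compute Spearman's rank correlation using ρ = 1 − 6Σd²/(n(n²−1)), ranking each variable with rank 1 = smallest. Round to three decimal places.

-0.071

Ranks of variable 1: 6, 3, 5, 1, 4, 2, 7
Ranks of variable 2: 3, 4, 5, 1, 7, 6, 2
d = r₁ − r₂: 3, -1, 0, 0, -3, -4, 5
d²: 9, 1, 0, 0, 9, 16, 25; Σd² = 60
ρ = 1 − 6·60/(7·48) = 1 − 360/336 = -0.071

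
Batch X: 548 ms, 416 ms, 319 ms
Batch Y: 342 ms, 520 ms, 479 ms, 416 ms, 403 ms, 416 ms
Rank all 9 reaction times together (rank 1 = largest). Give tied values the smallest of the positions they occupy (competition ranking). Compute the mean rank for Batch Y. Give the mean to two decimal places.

Sorted (descending): 548, 520, 479, 416, 416, 416, 403, 342, 319
The 3 values of 416 occupy positions 4–6 → each gets rank 4.
Batch Y values → pooled ranks: 342→8, 520→2, 479→3, 416→4, 403→7, 416→4
Mean rank = (8 + 2 + 3 + 4 + 7 + 4) / 6 = 4.67

4.67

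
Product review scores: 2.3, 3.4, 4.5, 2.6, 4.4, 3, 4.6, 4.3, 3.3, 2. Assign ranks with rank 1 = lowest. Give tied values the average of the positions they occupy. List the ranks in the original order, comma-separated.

2, 6, 9, 3, 8, 4, 10, 7, 5, 1

Sorted (ascending): 2, 2.3, 2.6, 3, 3.3, 3.4, 4.3, 4.4, 4.5, 4.6
No ties — each value takes its position as its rank.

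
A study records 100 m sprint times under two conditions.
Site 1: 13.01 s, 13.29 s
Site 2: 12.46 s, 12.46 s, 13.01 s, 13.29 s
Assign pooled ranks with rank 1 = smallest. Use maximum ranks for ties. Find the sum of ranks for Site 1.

10

Sorted (ascending): 12.46, 12.46, 13.01, 13.01, 13.29, 13.29
The 2 values of 12.46 occupy positions 1–2 → each gets rank 2.
The 2 values of 13.01 occupy positions 3–4 → each gets rank 4.
The 2 values of 13.29 occupy positions 5–6 → each gets rank 6.
Site 1 values → pooled ranks: 13.01→4, 13.29→6
Rank sum = 4 + 6 = 10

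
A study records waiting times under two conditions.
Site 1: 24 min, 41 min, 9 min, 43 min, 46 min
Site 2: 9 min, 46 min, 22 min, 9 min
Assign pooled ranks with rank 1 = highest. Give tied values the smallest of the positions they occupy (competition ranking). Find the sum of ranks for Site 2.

21

Sorted (descending): 46, 46, 43, 41, 24, 22, 9, 9, 9
The 2 values of 46 occupy positions 1–2 → each gets rank 1.
The 3 values of 9 occupy positions 7–9 → each gets rank 7.
Site 2 values → pooled ranks: 9→7, 46→1, 22→6, 9→7
Rank sum = 7 + 1 + 6 + 7 = 21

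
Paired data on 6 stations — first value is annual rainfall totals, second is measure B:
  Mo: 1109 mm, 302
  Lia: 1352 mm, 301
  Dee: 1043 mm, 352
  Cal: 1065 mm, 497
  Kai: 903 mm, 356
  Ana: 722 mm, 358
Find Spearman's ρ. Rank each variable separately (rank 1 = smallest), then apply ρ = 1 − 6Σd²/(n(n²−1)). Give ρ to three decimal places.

-0.657

Ranks of variable 1: 5, 6, 3, 4, 2, 1
Ranks of variable 2: 2, 1, 3, 6, 4, 5
d = r₁ − r₂: 3, 5, 0, -2, -2, -4
d²: 9, 25, 0, 4, 4, 16; Σd² = 58
ρ = 1 − 6·58/(6·35) = 1 − 348/210 = -0.657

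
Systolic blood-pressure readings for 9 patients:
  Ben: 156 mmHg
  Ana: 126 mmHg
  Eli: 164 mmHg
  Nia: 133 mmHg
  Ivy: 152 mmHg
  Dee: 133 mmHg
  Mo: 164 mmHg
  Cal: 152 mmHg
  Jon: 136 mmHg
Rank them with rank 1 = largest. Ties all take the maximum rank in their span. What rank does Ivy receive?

Sorted (descending): 164, 164, 156, 152, 152, 136, 133, 133, 126
The 2 values of 164 occupy positions 1–2 → each gets rank 2.
The 2 values of 152 occupy positions 4–5 → each gets rank 5.
The 2 values of 133 occupy positions 7–8 → each gets rank 8.
Ivy has value 152 mmHg → rank 5.

5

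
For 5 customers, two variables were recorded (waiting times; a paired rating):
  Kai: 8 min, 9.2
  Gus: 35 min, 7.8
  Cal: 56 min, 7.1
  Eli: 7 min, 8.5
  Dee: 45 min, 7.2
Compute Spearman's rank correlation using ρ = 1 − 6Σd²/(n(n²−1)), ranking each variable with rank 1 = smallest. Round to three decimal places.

-0.900

Ranks of variable 1: 2, 3, 5, 1, 4
Ranks of variable 2: 5, 3, 1, 4, 2
d = r₁ − r₂: -3, 0, 4, -3, 2
d²: 9, 0, 16, 9, 4; Σd² = 38
ρ = 1 − 6·38/(5·24) = 1 − 228/120 = -0.900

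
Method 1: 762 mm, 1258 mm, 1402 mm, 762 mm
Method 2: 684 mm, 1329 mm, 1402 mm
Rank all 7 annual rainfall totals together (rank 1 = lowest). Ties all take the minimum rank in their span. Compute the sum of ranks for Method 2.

Sorted (ascending): 684, 762, 762, 1258, 1329, 1402, 1402
The 2 values of 762 occupy positions 2–3 → each gets rank 2.
The 2 values of 1402 occupy positions 6–7 → each gets rank 6.
Method 2 values → pooled ranks: 684→1, 1329→5, 1402→6
Rank sum = 1 + 5 + 6 = 12

12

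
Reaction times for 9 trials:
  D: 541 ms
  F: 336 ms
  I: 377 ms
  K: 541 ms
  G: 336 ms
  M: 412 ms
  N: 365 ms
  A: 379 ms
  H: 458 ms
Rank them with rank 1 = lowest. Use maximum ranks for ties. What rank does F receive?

2

Sorted (ascending): 336, 336, 365, 377, 379, 412, 458, 541, 541
The 2 values of 336 occupy positions 1–2 → each gets rank 2.
The 2 values of 541 occupy positions 8–9 → each gets rank 9.
F has value 336 ms → rank 2.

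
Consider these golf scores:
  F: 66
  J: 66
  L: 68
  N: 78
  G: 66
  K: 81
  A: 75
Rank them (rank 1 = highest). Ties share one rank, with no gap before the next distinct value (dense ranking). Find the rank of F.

Sorted (descending): 81, 78, 75, 68, 66, 66, 66
The 3 values of 66 share dense rank 5.
Remaining distinct values take the next consecutive integers.
F has value 66 → rank 5.

5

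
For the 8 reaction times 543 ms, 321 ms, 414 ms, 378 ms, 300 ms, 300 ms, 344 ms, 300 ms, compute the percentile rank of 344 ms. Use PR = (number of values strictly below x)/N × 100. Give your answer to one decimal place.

50.0

N = 8.
Strictly below 344: 4. Equal to 344: 1.
PR = 4/8 × 100 = 50.0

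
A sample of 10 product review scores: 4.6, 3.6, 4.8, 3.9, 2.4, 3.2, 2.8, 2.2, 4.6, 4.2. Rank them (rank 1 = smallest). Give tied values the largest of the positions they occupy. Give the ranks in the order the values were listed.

9, 5, 10, 6, 2, 4, 3, 1, 9, 7

Sorted (ascending): 2.2, 2.4, 2.8, 3.2, 3.6, 3.9, 4.2, 4.6, 4.6, 4.8
The 2 values of 4.6 occupy positions 8–9 → each gets rank 9.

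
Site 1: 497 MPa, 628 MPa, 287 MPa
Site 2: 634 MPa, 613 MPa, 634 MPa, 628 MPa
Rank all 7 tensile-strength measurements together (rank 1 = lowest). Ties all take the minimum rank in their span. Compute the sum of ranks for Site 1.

7

Sorted (ascending): 287, 497, 613, 628, 628, 634, 634
The 2 values of 628 occupy positions 4–5 → each gets rank 4.
The 2 values of 634 occupy positions 6–7 → each gets rank 6.
Site 1 values → pooled ranks: 497→2, 628→4, 287→1
Rank sum = 2 + 4 + 1 = 7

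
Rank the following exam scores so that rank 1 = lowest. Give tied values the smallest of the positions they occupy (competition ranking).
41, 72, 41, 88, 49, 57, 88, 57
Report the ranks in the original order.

Sorted (ascending): 41, 41, 49, 57, 57, 72, 88, 88
The 2 values of 41 occupy positions 1–2 → each gets rank 1.
The 2 values of 57 occupy positions 4–5 → each gets rank 4.
The 2 values of 88 occupy positions 7–8 → each gets rank 7.

1, 6, 1, 7, 3, 4, 7, 4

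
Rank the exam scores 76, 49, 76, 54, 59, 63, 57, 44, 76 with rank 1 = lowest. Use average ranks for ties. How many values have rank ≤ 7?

Sorted (ascending): 44, 49, 54, 57, 59, 63, 76, 76, 76
The 3 values of 76 occupy positions 7–9 → average rank 8.
Ranks ≤ 7: {1, 2, 3, 4, 5, 6} → 6 values.

6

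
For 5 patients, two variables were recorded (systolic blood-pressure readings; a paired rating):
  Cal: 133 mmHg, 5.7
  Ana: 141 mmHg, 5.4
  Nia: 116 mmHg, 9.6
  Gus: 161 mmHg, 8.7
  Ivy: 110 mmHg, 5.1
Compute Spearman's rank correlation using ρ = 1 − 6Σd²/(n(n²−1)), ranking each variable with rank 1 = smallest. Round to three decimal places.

Ranks of variable 1: 3, 4, 2, 5, 1
Ranks of variable 2: 3, 2, 5, 4, 1
d = r₁ − r₂: 0, 2, -3, 1, 0
d²: 0, 4, 9, 1, 0; Σd² = 14
ρ = 1 − 6·14/(5·24) = 1 − 84/120 = 0.300

0.300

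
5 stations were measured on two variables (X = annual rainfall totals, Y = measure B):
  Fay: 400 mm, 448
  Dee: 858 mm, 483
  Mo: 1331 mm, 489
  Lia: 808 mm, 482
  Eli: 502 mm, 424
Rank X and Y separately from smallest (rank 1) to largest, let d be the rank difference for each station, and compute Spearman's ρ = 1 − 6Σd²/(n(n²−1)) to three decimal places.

Ranks of variable 1: 1, 4, 5, 3, 2
Ranks of variable 2: 2, 4, 5, 3, 1
d = r₁ − r₂: -1, 0, 0, 0, 1
d²: 1, 0, 0, 0, 1; Σd² = 2
ρ = 1 − 6·2/(5·24) = 1 − 12/120 = 0.900

0.900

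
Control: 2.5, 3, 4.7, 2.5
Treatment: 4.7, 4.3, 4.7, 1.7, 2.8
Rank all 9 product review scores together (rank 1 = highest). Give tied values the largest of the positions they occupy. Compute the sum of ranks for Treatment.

Sorted (descending): 4.7, 4.7, 4.7, 4.3, 3, 2.8, 2.5, 2.5, 1.7
The 3 values of 4.7 occupy positions 1–3 → each gets rank 3.
The 2 values of 2.5 occupy positions 7–8 → each gets rank 8.
Treatment values → pooled ranks: 4.7→3, 4.3→4, 4.7→3, 1.7→9, 2.8→6
Rank sum = 3 + 4 + 3 + 9 + 6 = 25

25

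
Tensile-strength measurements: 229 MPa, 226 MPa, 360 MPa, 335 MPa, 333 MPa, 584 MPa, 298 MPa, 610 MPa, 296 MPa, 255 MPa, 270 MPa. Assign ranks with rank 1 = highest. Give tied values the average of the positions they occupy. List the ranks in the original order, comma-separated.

Sorted (descending): 610, 584, 360, 335, 333, 298, 296, 270, 255, 229, 226
No ties — each value takes its position as its rank.

10, 11, 3, 4, 5, 2, 6, 1, 7, 9, 8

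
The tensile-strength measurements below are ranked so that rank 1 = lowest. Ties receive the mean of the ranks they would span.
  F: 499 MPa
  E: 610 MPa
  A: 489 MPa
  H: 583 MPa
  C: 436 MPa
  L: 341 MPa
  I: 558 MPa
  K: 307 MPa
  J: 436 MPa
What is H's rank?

8

Sorted (ascending): 307, 341, 436, 436, 489, 499, 558, 583, 610
The 2 values of 436 occupy positions 3–4 → average rank (3+4)/2 = 3.5.
H has value 583 MPa → rank 8.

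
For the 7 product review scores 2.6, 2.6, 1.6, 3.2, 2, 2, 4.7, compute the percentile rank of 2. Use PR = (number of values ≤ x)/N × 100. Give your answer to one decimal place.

42.9

N = 7.
Strictly below 2: 1. Equal to 2: 2.
PR = 3/7 × 100 = 42.9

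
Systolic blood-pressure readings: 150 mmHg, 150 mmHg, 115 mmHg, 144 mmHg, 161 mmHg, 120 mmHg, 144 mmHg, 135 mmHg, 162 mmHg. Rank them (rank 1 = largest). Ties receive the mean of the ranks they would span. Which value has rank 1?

Sorted (descending): 162, 161, 150, 150, 144, 144, 135, 120, 115
The 2 values of 150 occupy positions 3–4 → average rank (3+4)/2 = 3.5.
The 2 values of 144 occupy positions 5–6 → average rank (5+6)/2 = 5.5.
Rank 1 → value 162.

162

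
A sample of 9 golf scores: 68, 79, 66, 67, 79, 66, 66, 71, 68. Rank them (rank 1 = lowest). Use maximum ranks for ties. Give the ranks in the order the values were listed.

6, 9, 3, 4, 9, 3, 3, 7, 6

Sorted (ascending): 66, 66, 66, 67, 68, 68, 71, 79, 79
The 3 values of 66 occupy positions 1–3 → each gets rank 3.
The 2 values of 68 occupy positions 5–6 → each gets rank 6.
The 2 values of 79 occupy positions 8–9 → each gets rank 9.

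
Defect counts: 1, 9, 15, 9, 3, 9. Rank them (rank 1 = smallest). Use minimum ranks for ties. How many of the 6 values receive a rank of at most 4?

5

Sorted (ascending): 1, 3, 9, 9, 9, 15
The 3 values of 9 occupy positions 3–5 → each gets rank 3.
Ranks ≤ 4: {1, 2, 3, 3, 3} → 5 values.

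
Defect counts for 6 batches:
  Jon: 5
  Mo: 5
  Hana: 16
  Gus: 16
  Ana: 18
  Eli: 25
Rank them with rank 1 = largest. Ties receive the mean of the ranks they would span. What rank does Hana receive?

Sorted (descending): 25, 18, 16, 16, 5, 5
The 2 values of 16 occupy positions 3–4 → average rank (3+4)/2 = 3.5.
The 2 values of 5 occupy positions 5–6 → average rank (5+6)/2 = 5.5.
Hana has value 16 → rank 3.5.

3.5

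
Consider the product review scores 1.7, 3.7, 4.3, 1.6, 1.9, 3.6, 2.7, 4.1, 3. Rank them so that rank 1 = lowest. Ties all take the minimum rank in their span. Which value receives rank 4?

2.7

Sorted (ascending): 1.6, 1.7, 1.9, 2.7, 3, 3.6, 3.7, 4.1, 4.3
No ties — each value takes its position as its rank.
Rank 4 → value 2.7.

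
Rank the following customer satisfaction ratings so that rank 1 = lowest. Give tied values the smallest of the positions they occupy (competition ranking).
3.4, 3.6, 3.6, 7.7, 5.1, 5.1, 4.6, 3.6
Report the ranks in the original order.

1, 2, 2, 8, 6, 6, 5, 2

Sorted (ascending): 3.4, 3.6, 3.6, 3.6, 4.6, 5.1, 5.1, 7.7
The 3 values of 3.6 occupy positions 2–4 → each gets rank 2.
The 2 values of 5.1 occupy positions 6–7 → each gets rank 6.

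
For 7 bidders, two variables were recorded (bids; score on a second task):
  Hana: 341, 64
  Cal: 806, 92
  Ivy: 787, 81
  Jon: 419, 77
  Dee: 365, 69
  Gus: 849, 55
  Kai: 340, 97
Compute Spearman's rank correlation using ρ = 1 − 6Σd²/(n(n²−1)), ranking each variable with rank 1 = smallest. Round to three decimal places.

Ranks of variable 1: 2, 6, 5, 4, 3, 7, 1
Ranks of variable 2: 2, 6, 5, 4, 3, 1, 7
d = r₁ − r₂: 0, 0, 0, 0, 0, 6, -6
d²: 0, 0, 0, 0, 0, 36, 36; Σd² = 72
ρ = 1 − 6·72/(7·48) = 1 − 432/336 = -0.286

-0.286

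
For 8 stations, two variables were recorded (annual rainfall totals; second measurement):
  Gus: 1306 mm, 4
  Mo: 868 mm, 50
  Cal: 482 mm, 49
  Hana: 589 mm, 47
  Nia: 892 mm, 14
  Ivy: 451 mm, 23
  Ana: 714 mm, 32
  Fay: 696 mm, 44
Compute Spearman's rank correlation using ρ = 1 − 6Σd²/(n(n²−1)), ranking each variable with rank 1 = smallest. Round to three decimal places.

-0.405

Ranks of variable 1: 8, 6, 2, 3, 7, 1, 5, 4
Ranks of variable 2: 1, 8, 7, 6, 2, 3, 4, 5
d = r₁ − r₂: 7, -2, -5, -3, 5, -2, 1, -1
d²: 49, 4, 25, 9, 25, 4, 1, 1; Σd² = 118
ρ = 1 − 6·118/(8·63) = 1 − 708/504 = -0.405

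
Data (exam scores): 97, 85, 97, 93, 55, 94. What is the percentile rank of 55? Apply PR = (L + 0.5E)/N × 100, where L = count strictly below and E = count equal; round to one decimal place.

N = 6.
Strictly below 55: 0. Equal to 55: 1.
PR = (0 + 0.5·1)/6 × 100 = 8.3

8.3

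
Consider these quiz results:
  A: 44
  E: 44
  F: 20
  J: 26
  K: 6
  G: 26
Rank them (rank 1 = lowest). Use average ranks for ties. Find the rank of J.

3.5

Sorted (ascending): 6, 20, 26, 26, 44, 44
The 2 values of 26 occupy positions 3–4 → average rank (3+4)/2 = 3.5.
The 2 values of 44 occupy positions 5–6 → average rank (5+6)/2 = 5.5.
J has value 26 → rank 3.5.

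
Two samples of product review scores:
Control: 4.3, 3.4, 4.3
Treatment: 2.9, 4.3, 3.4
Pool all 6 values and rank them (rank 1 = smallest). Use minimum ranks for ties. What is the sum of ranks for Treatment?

7

Sorted (ascending): 2.9, 3.4, 3.4, 4.3, 4.3, 4.3
The 2 values of 3.4 occupy positions 2–3 → each gets rank 2.
The 3 values of 4.3 occupy positions 4–6 → each gets rank 4.
Treatment values → pooled ranks: 2.9→1, 4.3→4, 3.4→2
Rank sum = 1 + 4 + 2 = 7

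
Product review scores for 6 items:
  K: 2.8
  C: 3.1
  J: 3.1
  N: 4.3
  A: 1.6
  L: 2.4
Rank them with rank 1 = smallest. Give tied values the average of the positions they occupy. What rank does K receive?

Sorted (ascending): 1.6, 2.4, 2.8, 3.1, 3.1, 4.3
The 2 values of 3.1 occupy positions 4–5 → average rank (4+5)/2 = 4.5.
K has value 2.8 → rank 3.

3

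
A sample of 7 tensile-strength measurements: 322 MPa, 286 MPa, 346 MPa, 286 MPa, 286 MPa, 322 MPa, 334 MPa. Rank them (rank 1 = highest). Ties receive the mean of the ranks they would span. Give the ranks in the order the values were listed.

3.5, 6, 1, 6, 6, 3.5, 2

Sorted (descending): 346, 334, 322, 322, 286, 286, 286
The 2 values of 322 occupy positions 3–4 → average rank (3+4)/2 = 3.5.
The 3 values of 286 occupy positions 5–7 → average rank 6.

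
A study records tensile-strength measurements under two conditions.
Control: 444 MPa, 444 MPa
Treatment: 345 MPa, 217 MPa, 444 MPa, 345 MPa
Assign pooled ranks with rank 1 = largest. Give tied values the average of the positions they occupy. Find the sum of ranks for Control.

4

Sorted (descending): 444, 444, 444, 345, 345, 217
The 3 values of 444 occupy positions 1–3 → average rank 2.
The 2 values of 345 occupy positions 4–5 → average rank (4+5)/2 = 4.5.
Control values → pooled ranks: 444→2, 444→2
Rank sum = 2 + 2 = 4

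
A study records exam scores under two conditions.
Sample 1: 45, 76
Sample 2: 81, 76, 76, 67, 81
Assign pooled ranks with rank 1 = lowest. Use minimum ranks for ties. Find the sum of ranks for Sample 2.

Sorted (ascending): 45, 67, 76, 76, 76, 81, 81
The 3 values of 76 occupy positions 3–5 → each gets rank 3.
The 2 values of 81 occupy positions 6–7 → each gets rank 6.
Sample 2 values → pooled ranks: 81→6, 76→3, 76→3, 67→2, 81→6
Rank sum = 6 + 3 + 3 + 2 + 6 = 20

20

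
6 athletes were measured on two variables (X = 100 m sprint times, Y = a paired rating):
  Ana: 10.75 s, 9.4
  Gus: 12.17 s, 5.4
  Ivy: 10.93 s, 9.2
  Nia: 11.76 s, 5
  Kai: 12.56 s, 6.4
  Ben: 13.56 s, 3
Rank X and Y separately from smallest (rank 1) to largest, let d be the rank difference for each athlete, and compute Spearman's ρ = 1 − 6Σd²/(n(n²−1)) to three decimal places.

-0.771

Ranks of variable 1: 1, 4, 2, 3, 5, 6
Ranks of variable 2: 6, 3, 5, 2, 4, 1
d = r₁ − r₂: -5, 1, -3, 1, 1, 5
d²: 25, 1, 9, 1, 1, 25; Σd² = 62
ρ = 1 − 6·62/(6·35) = 1 − 372/210 = -0.771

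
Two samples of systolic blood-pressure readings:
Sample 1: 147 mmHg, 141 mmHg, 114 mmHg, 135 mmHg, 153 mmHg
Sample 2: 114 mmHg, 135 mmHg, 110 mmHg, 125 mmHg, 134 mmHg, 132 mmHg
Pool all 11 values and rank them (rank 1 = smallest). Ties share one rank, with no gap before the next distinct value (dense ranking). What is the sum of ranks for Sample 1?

Sorted (ascending): 110, 114, 114, 125, 132, 134, 135, 135, 141, 147, 153
The 2 values of 114 share dense rank 2.
The 2 values of 135 share dense rank 6.
Remaining distinct values take the next consecutive integers.
Sample 1 values → pooled ranks: 147→8, 141→7, 114→2, 135→6, 153→9
Rank sum = 8 + 7 + 2 + 6 + 9 = 32

32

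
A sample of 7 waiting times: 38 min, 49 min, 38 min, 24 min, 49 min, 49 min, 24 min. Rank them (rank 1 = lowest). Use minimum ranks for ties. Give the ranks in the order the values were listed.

Sorted (ascending): 24, 24, 38, 38, 49, 49, 49
The 2 values of 24 occupy positions 1–2 → each gets rank 1.
The 2 values of 38 occupy positions 3–4 → each gets rank 3.
The 3 values of 49 occupy positions 5–7 → each gets rank 5.

3, 5, 3, 1, 5, 5, 1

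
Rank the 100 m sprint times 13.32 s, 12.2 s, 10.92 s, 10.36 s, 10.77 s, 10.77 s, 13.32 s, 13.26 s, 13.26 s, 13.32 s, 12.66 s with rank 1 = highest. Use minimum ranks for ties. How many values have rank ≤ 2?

Sorted (descending): 13.32, 13.32, 13.32, 13.26, 13.26, 12.66, 12.2, 10.92, 10.77, 10.77, 10.36
The 3 values of 13.32 occupy positions 1–3 → each gets rank 1.
The 2 values of 13.26 occupy positions 4–5 → each gets rank 4.
The 2 values of 10.77 occupy positions 9–10 → each gets rank 9.
Ranks ≤ 2: {1, 1, 1} → 3 values.

3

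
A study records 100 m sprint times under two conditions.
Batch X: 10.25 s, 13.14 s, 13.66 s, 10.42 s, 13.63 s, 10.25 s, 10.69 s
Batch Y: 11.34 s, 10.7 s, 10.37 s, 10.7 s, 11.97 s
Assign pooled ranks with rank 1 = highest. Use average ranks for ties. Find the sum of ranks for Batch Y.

32

Sorted (descending): 13.66, 13.63, 13.14, 11.97, 11.34, 10.7, 10.7, 10.69, 10.42, 10.37, 10.25, 10.25
The 2 values of 10.7 occupy positions 6–7 → average rank (6+7)/2 = 6.5.
The 2 values of 10.25 occupy positions 11–12 → average rank (11+12)/2 = 11.5.
Batch Y values → pooled ranks: 11.34→5, 10.7→6.5, 10.37→10, 10.7→6.5, 11.97→4
Rank sum = 5 + 6.5 + 10 + 6.5 + 4 = 32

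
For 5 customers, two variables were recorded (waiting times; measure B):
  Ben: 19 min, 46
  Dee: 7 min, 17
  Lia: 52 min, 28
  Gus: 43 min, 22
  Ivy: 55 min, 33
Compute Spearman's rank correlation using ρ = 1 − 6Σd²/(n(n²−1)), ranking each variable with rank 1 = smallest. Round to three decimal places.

Ranks of variable 1: 2, 1, 4, 3, 5
Ranks of variable 2: 5, 1, 3, 2, 4
d = r₁ − r₂: -3, 0, 1, 1, 1
d²: 9, 0, 1, 1, 1; Σd² = 12
ρ = 1 − 6·12/(5·24) = 1 − 72/120 = 0.400

0.400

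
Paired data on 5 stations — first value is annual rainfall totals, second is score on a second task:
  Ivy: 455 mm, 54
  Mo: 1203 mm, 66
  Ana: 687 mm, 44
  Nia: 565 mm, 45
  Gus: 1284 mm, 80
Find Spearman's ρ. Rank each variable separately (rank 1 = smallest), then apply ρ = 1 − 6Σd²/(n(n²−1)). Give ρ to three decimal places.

Ranks of variable 1: 1, 4, 3, 2, 5
Ranks of variable 2: 3, 4, 1, 2, 5
d = r₁ − r₂: -2, 0, 2, 0, 0
d²: 4, 0, 4, 0, 0; Σd² = 8
ρ = 1 − 6·8/(5·24) = 1 − 48/120 = 0.600

0.600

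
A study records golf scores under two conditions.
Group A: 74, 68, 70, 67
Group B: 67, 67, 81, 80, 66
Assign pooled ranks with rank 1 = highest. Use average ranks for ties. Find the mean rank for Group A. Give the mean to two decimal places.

4.75

Sorted (descending): 81, 80, 74, 70, 68, 67, 67, 67, 66
The 3 values of 67 occupy positions 6–8 → average rank 7.
Group A values → pooled ranks: 74→3, 68→5, 70→4, 67→7
Mean rank = (3 + 5 + 4 + 7) / 4 = 4.75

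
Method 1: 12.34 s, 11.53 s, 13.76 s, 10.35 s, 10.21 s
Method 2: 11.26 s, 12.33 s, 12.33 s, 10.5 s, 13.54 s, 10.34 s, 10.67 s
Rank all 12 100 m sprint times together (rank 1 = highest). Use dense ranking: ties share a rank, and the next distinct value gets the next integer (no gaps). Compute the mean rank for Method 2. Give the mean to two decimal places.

Sorted (descending): 13.76, 13.54, 12.34, 12.33, 12.33, 11.53, 11.26, 10.67, 10.5, 10.35, 10.34, 10.21
The 2 values of 12.33 share dense rank 4.
Remaining distinct values take the next consecutive integers.
Method 2 values → pooled ranks: 11.26→6, 12.33→4, 12.33→4, 10.5→8, 13.54→2, 10.34→10, 10.67→7
Mean rank = (6 + 4 + 4 + 8 + 2 + 10 + 7) / 7 = 5.86

5.86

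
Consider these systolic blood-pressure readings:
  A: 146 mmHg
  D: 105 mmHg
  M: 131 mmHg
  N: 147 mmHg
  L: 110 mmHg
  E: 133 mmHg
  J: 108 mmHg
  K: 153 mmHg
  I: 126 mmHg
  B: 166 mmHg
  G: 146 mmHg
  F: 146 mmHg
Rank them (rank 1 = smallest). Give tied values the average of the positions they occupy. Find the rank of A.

Sorted (ascending): 105, 108, 110, 126, 131, 133, 146, 146, 146, 147, 153, 166
The 3 values of 146 occupy positions 7–9 → average rank 8.
A has value 146 mmHg → rank 8.

8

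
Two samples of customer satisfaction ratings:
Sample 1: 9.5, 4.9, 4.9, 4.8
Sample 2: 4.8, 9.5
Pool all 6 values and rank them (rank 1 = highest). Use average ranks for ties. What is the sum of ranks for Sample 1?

Sorted (descending): 9.5, 9.5, 4.9, 4.9, 4.8, 4.8
The 2 values of 9.5 occupy positions 1–2 → average rank (1+2)/2 = 1.5.
The 2 values of 4.9 occupy positions 3–4 → average rank (3+4)/2 = 3.5.
The 2 values of 4.8 occupy positions 5–6 → average rank (5+6)/2 = 5.5.
Sample 1 values → pooled ranks: 9.5→1.5, 4.9→3.5, 4.9→3.5, 4.8→5.5
Rank sum = 1.5 + 3.5 + 3.5 + 5.5 = 14

14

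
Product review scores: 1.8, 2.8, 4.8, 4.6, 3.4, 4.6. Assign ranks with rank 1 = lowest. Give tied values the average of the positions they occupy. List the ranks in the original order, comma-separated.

Sorted (ascending): 1.8, 2.8, 3.4, 4.6, 4.6, 4.8
The 2 values of 4.6 occupy positions 4–5 → average rank (4+5)/2 = 4.5.

1, 2, 6, 4.5, 3, 4.5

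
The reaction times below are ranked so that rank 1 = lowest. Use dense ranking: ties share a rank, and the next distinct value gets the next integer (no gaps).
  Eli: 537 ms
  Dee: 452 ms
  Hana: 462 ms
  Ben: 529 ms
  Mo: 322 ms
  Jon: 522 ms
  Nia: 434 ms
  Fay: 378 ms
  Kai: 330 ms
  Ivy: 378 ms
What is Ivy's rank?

Sorted (ascending): 322, 330, 378, 378, 434, 452, 462, 522, 529, 537
The 2 values of 378 share dense rank 3.
Remaining distinct values take the next consecutive integers.
Ivy has value 378 ms → rank 3.

3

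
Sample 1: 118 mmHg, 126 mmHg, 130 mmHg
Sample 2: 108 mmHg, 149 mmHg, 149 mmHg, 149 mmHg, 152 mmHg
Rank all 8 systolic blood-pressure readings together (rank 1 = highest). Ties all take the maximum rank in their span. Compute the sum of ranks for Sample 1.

Sorted (descending): 152, 149, 149, 149, 130, 126, 118, 108
The 3 values of 149 occupy positions 2–4 → each gets rank 4.
Sample 1 values → pooled ranks: 118→7, 126→6, 130→5
Rank sum = 7 + 6 + 5 = 18

18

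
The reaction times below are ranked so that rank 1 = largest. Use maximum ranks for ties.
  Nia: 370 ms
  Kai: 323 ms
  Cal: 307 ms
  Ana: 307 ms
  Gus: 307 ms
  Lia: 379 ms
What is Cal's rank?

Sorted (descending): 379, 370, 323, 307, 307, 307
The 3 values of 307 occupy positions 4–6 → each gets rank 6.
Cal has value 307 ms → rank 6.

6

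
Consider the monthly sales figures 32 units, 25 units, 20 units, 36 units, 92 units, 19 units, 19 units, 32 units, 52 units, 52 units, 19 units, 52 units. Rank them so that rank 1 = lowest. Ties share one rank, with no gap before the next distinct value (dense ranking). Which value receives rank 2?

Sorted (ascending): 19, 19, 19, 20, 25, 32, 32, 36, 52, 52, 52, 92
The 3 values of 19 share dense rank 1.
The 2 values of 32 share dense rank 4.
The 3 values of 52 share dense rank 6.
Remaining distinct values take the next consecutive integers.
Rank 2 → value 20.

20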